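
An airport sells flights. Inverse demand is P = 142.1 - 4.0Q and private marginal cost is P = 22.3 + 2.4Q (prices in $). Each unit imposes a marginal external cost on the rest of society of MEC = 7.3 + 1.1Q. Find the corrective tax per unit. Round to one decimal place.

Social marginal cost = private MC + MEC = 29.6 + 3.5Q.
Set SMC = demand: 29.6 + 3.5Q = 142.1 - 4.0Q → Q* = 15.0000.
The Pigouvian tax equals MEC at Q*: 7.3 + 1.1×15.0000 = 23.8000.

tax = $23.8 per unit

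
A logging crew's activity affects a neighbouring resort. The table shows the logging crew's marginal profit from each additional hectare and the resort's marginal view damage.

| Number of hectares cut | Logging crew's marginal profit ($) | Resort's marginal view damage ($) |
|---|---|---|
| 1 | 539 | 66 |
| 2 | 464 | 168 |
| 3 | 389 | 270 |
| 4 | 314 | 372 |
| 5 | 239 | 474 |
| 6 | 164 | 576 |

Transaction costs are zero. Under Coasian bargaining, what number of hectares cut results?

3

Bargaining reaches the level where marginal profit last exceeds marginal view damage.
That holds through level 3 (389 ≥ 270) but not at 4 (314 < 372).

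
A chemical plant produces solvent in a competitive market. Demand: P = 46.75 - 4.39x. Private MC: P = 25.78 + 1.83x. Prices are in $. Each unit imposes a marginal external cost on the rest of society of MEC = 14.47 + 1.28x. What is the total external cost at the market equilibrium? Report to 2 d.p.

Market equilibrium (private): 25.78 + 1.83x = 46.75 - 4.39x → x_m = 3.3714.
Total external cost = ∫₀^{x_m} (14.47 + 1.28x) dx = 14.47×3.3714 + ½×1.28×3.3714² = 56.0586.

$56.06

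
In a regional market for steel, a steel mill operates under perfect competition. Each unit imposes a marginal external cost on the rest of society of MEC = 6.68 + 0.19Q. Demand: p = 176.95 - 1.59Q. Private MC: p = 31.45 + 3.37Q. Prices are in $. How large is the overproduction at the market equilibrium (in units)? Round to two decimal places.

Market equilibrium (private): 31.45 + 3.37Q = 176.95 - 1.59Q → Q_m = 29.3347.
Social marginal cost = private MC + MEC = 38.13 + 3.56Q.
Set SMC = demand: 38.13 + 3.56Q = 176.95 - 1.59Q → Q* = 26.9553.
Gap = |29.3347 − 26.9553| = 2.3794.

2.38 units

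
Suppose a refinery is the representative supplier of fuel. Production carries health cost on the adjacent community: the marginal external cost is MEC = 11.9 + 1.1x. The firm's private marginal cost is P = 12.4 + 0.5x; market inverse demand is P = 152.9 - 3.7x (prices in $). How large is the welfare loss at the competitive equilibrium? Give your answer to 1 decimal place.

DWL = $223.7

Market equilibrium (private): 12.4 + 0.5x = 152.9 - 3.7x → x_m = 33.4524.
Social marginal cost = private MC + MEC = 24.3 + 1.6x.
Set SMC = demand: 24.3 + 1.6x = 152.9 - 3.7x → x* = 24.2642.
Height of the DWL triangle at x_m is SMC(x_m) − demand(x_m) = MEC(x_m) = 48.6976.
DWL = ½ × 9.1882 × 48.6976 = 223.7216.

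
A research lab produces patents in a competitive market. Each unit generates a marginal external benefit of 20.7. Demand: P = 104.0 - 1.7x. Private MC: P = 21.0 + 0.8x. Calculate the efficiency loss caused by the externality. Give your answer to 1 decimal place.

DWL = 85.7

Market equilibrium (private): 21.0 + 0.8x = 104.0 - 1.7x → x_m = 33.2000.
Social marginal cost = private MC − MEB = 0.3 + 0.8x.
Set SMC = demand: 0.3 + 0.8x = 104.0 - 1.7x → x* = 41.4800.
The loss is the area between SMC and demand from x* to x_m; with linear curves that's a triangle of height MEB(x_m).
DWL = ½ × 8.2800 × 20.7000 = 85.6980.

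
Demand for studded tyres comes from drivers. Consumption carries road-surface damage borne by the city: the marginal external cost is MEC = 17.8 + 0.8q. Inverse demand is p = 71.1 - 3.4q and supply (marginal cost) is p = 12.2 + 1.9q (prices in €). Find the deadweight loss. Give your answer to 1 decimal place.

DWL = €58.4

Market equilibrium (private): 12.2 + 1.9q = 71.1 - 3.4q → q_m = 11.1132.
Social marginal benefit = demand − MEC = 53.3 - 4.2q.
Set SMB = MC: 53.3 - 4.2q = 12.2 + 1.9q → q* = 6.7377.
The loss is the area between SMB and MC from q* to q_m; with linear curves that's a triangle of height MEC(q_m).
DWL = ½ × 4.3755 × 26.6906 = 58.3924.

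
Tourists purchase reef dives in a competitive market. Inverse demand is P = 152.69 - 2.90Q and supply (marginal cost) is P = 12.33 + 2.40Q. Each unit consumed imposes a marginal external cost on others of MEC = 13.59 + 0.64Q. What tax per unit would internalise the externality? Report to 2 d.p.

Social marginal benefit = demand − MEC = 139.10 - 3.54Q.
Set SMB = MC: 139.10 - 3.54Q = 12.33 + 2.40Q → Q* = 21.3418.
The Pigouvian tax equals MEC at Q*: 13.59 + 0.64×21.3418 = 27.2488.

tax = 27.25 per unit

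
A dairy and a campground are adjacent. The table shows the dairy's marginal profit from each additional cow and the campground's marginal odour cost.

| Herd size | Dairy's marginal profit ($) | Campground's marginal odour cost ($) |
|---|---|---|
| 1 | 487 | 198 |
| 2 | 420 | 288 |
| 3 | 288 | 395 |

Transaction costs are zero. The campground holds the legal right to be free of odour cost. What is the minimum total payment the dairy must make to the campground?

$486

Efficient level: marginal profit ≥ marginal odour cost through level 2, so k* = 2.
With the campground holding the right, the dairy must at least compensate total damage at k*: 198 + 288 = 486.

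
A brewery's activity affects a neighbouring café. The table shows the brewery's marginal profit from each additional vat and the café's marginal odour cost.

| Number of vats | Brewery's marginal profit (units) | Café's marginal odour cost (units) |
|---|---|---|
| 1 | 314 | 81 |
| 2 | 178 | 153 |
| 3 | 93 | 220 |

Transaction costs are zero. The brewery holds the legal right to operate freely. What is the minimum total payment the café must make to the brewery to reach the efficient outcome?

Left alone the brewery would choose level 3 (marginal profit stays positive).
Efficient level: k* = 2 (marginal profit ≥ marginal odour cost through 2).
The café must at least cover the brewery's forgone profit from cutting 3→2: 93 = 93.

93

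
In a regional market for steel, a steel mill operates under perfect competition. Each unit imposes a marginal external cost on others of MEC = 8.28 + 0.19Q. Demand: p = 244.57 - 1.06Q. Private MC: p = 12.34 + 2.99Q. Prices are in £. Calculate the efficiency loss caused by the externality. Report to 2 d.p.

Market equilibrium (private): 12.34 + 2.99Q = 244.57 - 1.06Q → Q_m = 57.3407.
Social marginal cost = private MC + MEC = 20.62 + 3.18Q.
Set SMC = demand: 20.62 + 3.18Q = 244.57 - 1.06Q → Q* = 52.8184.
Height of the DWL triangle at Q_m is SMC(Q_m) − demand(Q_m) = MEC(Q_m) = 19.1747.
DWL = ½ × 4.5223 × 19.1747 = 43.3569.

DWL = £43.36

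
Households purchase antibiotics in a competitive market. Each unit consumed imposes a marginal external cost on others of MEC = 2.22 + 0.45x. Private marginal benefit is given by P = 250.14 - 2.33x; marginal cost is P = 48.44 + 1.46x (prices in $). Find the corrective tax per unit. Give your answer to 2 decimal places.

Social marginal benefit = demand − MEC = 247.92 - 2.78x.
Set SMB = MC: 247.92 - 2.78x = 48.44 + 1.46x → x* = 47.0472.
The Pigouvian tax equals MEC at x*: 2.22 + 0.45×47.0472 = 23.3912.

tax = $23.39 per unit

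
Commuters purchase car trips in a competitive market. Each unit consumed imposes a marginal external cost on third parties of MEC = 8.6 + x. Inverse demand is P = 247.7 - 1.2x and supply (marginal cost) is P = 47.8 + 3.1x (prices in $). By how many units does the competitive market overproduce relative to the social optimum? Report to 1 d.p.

10.4 units

Market equilibrium (private): 47.8 + 3.1x = 247.7 - 1.2x → x_m = 46.4884.
Social marginal benefit = demand − MEC = 239.1 - 2.2x.
Set SMB = MC: 239.1 - 2.2x = 47.8 + 3.1x → x* = 36.0943.
Gap = |46.4884 − 36.0943| = 10.3941.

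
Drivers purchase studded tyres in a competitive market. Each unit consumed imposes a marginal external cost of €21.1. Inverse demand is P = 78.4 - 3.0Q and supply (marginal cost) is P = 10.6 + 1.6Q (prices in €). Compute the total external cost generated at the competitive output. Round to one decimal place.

Market equilibrium (private): 10.6 + 1.6Q = 78.4 - 3.0Q → Q_m = 14.7391.
Total external cost = MEC × Q_m = 21.1 × 14.7391 = 310.9950.

€311.0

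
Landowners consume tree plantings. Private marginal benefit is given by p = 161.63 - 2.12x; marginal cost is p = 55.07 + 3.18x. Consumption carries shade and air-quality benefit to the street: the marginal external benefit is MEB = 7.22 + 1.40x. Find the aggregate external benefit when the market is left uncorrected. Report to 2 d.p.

428.13

Market equilibrium (private): 55.07 + 3.18x = 161.63 - 2.12x → x_m = 20.1057.
Total external benefit = ∫₀^{x_m} (7.22 + 1.40x) dx = 7.22×20.1057 + ½×1.40×20.1057² = 428.1306.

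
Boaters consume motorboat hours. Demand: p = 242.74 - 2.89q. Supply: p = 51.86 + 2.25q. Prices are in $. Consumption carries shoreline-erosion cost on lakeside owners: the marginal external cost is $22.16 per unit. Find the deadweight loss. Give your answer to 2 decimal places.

DWL = $47.77

Market equilibrium (private): 51.86 + 2.25q = 242.74 - 2.89q → q_m = 37.1362.
Social marginal benefit = demand − MEC = 220.58 - 2.89q.
Set SMB = MC: 220.58 - 2.89q = 51.86 + 2.25q → q* = 32.8249.
The welfare-loss triangle has base |q_m − q*| and height MEC(q_m) (the vertical gap between SMB and MC is zero at q* and MEC at q_m).
DWL = ½ × 4.3113 × 22.1600 = 47.7692.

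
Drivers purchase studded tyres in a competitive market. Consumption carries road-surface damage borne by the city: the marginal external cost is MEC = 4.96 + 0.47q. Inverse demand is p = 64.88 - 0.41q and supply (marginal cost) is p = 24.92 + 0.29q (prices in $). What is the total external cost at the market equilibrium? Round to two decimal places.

Market equilibrium (private): 24.92 + 0.29q = 64.88 - 0.41q → q_m = 57.0857.
Total external cost = ∫₀^{q_m} (4.96 + 0.47q) dq = 4.96×57.0857 + ½×0.47×57.0857² = 1048.9577.

$1048.96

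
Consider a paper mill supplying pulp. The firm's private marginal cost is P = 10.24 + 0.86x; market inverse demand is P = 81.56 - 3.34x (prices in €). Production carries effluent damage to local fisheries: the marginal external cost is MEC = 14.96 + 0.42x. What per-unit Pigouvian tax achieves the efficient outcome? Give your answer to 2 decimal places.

tax = €20.08 per unit

Social marginal cost = private MC + MEC = 25.20 + 1.28x.
Set SMC = demand: 25.20 + 1.28x = 81.56 - 3.34x → x* = 12.1991.
The Pigouvian tax equals MEC at x*: 14.96 + 0.42×12.1991 = 20.0836.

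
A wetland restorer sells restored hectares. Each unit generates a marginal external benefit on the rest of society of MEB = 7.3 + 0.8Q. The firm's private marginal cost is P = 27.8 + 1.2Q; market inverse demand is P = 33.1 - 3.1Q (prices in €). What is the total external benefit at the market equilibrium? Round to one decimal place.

€9.6

Market equilibrium (private): 27.8 + 1.2Q = 33.1 - 3.1Q → Q_m = 1.2326.
Total external benefit = ∫₀^{Q_m} (7.3 + 0.8Q) dQ = 7.3×1.2326 + ½×0.8×1.2326² = 9.6057.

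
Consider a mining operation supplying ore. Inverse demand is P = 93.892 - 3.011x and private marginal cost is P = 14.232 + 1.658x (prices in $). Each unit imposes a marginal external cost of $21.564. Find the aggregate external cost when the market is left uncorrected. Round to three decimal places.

$367.914

Market equilibrium (private): 14.232 + 1.658x = 93.892 - 3.011x → x_m = 17.0615.
Total external cost = MEC × x_m = 21.564 × 17.0615 = 367.9142.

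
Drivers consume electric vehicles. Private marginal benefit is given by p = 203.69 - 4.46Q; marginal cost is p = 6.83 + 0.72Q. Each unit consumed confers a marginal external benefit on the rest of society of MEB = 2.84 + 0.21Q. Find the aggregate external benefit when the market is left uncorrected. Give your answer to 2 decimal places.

Market equilibrium (private): 6.83 + 0.72Q = 203.69 - 4.46Q → Q_m = 38.0039.
Total external benefit = ∫₀^{Q_m} (2.84 + 0.21Q) dQ = 2.84×38.0039 + ½×0.21×38.0039² = 259.5822.

259.58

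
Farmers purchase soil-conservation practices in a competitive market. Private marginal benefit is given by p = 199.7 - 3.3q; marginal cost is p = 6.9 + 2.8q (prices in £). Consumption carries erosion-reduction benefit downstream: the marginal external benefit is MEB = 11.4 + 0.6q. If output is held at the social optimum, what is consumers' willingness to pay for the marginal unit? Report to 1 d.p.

P = £77.2

Social marginal benefit = demand + MEB = 211.1 - 2.7q.
Set SMB = MC: 211.1 - 2.7q = 6.9 + 2.8q → q* = 37.1273.
Consumer price on the demand curve at q*: 199.7 − 3.3×37.1273 = 77.1799.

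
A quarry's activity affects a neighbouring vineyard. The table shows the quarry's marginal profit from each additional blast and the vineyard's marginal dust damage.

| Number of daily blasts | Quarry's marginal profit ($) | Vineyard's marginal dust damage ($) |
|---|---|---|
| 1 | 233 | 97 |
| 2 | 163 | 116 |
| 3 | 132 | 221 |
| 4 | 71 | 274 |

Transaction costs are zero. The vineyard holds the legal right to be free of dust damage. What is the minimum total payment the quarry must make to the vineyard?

$213

Efficient level: marginal profit ≥ marginal dust damage through level 2, so k* = 2.
With the vineyard holding the right, the quarry must at least compensate total damage at k*: 97 + 116 = 213.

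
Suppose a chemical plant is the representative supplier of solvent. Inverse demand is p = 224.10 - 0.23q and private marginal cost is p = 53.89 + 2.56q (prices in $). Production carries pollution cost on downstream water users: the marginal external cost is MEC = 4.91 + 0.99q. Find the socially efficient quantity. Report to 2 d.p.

Social marginal cost = private MC + MEC = 58.80 + 3.55q.
Set SMC = demand: 58.80 + 3.55q = 224.10 - 0.23q → q* = 43.7302.

q* = 43.73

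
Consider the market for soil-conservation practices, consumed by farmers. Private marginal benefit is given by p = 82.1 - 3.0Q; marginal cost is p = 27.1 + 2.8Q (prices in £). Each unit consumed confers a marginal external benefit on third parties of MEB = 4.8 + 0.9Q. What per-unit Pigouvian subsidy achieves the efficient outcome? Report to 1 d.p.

subsidy = £15.8 per unit

Social marginal benefit = demand + MEB = 86.9 - 2.1Q.
Set SMB = MC: 86.9 - 2.1Q = 27.1 + 2.8Q → Q* = 12.2041.
The Pigouvian subsidy equals MEB at Q*: 4.8 + 0.9×12.2041 = 15.7837.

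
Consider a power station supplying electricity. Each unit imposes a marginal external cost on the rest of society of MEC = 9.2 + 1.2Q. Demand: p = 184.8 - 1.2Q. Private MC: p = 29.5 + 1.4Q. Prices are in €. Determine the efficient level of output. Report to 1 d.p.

Q* = 38.4

Social marginal cost = private MC + MEC = 38.7 + 2.6Q.
Set SMC = demand: 38.7 + 2.6Q = 184.8 - 1.2Q → Q* = 38.4474.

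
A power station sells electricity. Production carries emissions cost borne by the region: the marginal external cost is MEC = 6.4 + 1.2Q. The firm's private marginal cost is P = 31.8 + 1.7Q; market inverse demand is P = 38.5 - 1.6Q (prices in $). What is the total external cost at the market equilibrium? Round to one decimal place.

$15.5

Market equilibrium (private): 31.8 + 1.7Q = 38.5 - 1.6Q → Q_m = 2.0303.
Total external cost = ∫₀^{Q_m} (6.4 + 1.2Q) dQ = 6.4×2.0303 + ½×1.2×2.0303² = 15.4672.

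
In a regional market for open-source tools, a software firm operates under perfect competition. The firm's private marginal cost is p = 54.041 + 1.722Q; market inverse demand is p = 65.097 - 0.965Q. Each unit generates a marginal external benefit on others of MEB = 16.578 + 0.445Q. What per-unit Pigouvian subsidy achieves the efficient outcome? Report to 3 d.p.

subsidy = 22.063 per unit

Social marginal cost = private MC − MEB = 37.463 + 1.277Q.
Set SMC = demand: 37.463 + 1.277Q = 65.097 - 0.965Q → Q* = 12.3256.
The Pigouvian subsidy equals MEB at Q*: 16.578 + 0.445×12.3256 = 22.0629.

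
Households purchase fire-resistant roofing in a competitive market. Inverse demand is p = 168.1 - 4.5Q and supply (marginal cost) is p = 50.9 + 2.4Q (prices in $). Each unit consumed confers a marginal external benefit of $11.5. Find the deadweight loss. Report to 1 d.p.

Market equilibrium (private): 50.9 + 2.4Q = 168.1 - 4.5Q → Q_m = 16.9855.
Social marginal benefit = demand + MEB = 179.6 - 4.5Q.
Set SMB = MC: 179.6 - 4.5Q = 50.9 + 2.4Q → Q* = 18.6522.
Height of the DWL triangle at Q_m is SMB(Q_m) − MC(Q_m) = MEB(Q_m) = 11.5000.
DWL = ½ × 1.6667 × 11.5000 = 9.5835.

DWL = $9.6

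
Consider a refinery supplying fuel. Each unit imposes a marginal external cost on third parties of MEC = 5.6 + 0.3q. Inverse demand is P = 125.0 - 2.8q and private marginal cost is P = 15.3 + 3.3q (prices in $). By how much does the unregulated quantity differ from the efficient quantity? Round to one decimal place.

Market equilibrium (private): 15.3 + 3.3q = 125.0 - 2.8q → q_m = 17.9836.
Social marginal cost = private MC + MEC = 20.9 + 3.6q.
Set SMC = demand: 20.9 + 3.6q = 125.0 - 2.8q → q* = 16.2656.
Gap = |17.9836 − 16.2656| = 1.7180.

1.7 units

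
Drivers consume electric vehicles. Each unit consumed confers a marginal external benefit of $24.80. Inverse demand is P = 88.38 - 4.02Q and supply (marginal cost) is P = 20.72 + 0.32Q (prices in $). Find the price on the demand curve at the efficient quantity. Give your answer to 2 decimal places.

P = $2.74

Social marginal benefit = demand + MEB = 113.18 - 4.02Q.
Set SMB = MC: 113.18 - 4.02Q = 20.72 + 0.32Q → Q* = 21.3041.
Consumer price on the demand curve at Q*: 88.38 − 4.02×21.3041 = 2.7375.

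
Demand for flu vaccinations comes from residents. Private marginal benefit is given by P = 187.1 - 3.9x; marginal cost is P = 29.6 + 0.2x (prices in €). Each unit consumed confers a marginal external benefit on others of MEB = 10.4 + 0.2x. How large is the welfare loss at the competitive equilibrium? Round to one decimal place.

DWL = €41.9

Market equilibrium (private): 29.6 + 0.2x = 187.1 - 3.9x → x_m = 38.4146.
Social marginal benefit = demand + MEB = 197.5 - 3.7x.
Set SMB = MC: 197.5 - 3.7x = 29.6 + 0.2x → x* = 43.0513.
The loss is the area between SMB and MC from x* to x_m; with linear curves that's a triangle of height MEB(x_m).
DWL = ½ × 4.6367 × 18.0829 = 41.9225.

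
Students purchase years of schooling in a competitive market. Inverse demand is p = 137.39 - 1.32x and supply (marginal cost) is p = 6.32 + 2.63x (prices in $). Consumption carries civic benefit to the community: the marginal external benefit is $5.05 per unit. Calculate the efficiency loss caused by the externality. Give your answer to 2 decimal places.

Market equilibrium (private): 6.32 + 2.63x = 137.39 - 1.32x → x_m = 33.1823.
Social marginal benefit = demand + MEB = 142.44 - 1.32x.
Set SMB = MC: 142.44 - 1.32x = 6.32 + 2.63x → x* = 34.4608.
The welfare-loss triangle has base |x_m − x*| and height MEB(x_m) (the vertical gap between SMB and MC is zero at x* and MEB at x_m).
DWL = ½ × 1.2785 × 5.0500 = 3.2282.

DWL = $3.23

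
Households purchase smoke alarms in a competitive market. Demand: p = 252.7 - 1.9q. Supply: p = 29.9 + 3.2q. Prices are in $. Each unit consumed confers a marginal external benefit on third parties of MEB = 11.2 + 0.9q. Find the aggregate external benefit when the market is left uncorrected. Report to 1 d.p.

Market equilibrium (private): 29.9 + 3.2q = 252.7 - 1.9q → q_m = 43.6863.
Total external benefit = ∫₀^{q_m} (11.2 + 0.9q) dq = 11.2×43.6863 + ½×0.9×43.6863² = 1348.1083.

$1348.1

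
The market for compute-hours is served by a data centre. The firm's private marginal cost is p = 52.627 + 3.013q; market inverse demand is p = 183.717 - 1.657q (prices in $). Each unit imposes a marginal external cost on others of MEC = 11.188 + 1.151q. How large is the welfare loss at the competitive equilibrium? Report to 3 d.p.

Market equilibrium (private): 52.627 + 3.013q = 183.717 - 1.657q → q_m = 28.0707.
Social marginal cost = private MC + MEC = 63.815 + 4.164q.
Set SMC = demand: 63.815 + 4.164q = 183.717 - 1.657q → q* = 20.5982.
Between q* and q_m the wedge SMC − demand runs linearly from 0 to MEC(q_m), so the loss is a triangle.
DWL = ½ × 7.4725 × 43.4973 = 162.5168.

DWL = $162.517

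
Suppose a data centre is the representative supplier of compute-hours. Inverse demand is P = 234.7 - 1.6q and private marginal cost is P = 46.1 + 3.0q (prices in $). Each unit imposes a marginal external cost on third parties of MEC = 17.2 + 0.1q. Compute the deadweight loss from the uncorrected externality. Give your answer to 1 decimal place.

DWL = $48.3

Market equilibrium (private): 46.1 + 3.0q = 234.7 - 1.6q → q_m = 41.0000.
Social marginal cost = private MC + MEC = 63.3 + 3.1q.
Set SMC = demand: 63.3 + 3.1q = 234.7 - 1.6q → q* = 36.4681.
The welfare-loss triangle has base |q_m − q*| and height MEC(q_m) (the vertical gap between SMC and demand is zero at q* and MEC at q_m).
DWL = ½ × 4.5319 × 21.3000 = 48.2647.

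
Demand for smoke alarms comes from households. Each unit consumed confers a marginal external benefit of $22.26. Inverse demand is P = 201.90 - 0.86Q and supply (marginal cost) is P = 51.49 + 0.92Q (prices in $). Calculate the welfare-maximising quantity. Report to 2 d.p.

Q* = 97.01

Social marginal benefit = demand + MEB = 224.16 - 0.86Q.
Set SMB = MC: 224.16 - 0.86Q = 51.49 + 0.92Q → Q* = 97.0056.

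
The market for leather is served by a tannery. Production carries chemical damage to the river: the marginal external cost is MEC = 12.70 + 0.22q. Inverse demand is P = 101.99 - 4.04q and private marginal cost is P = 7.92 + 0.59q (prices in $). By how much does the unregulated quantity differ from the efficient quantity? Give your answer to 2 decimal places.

3.54 units

Market equilibrium (private): 7.92 + 0.59q = 101.99 - 4.04q → q_m = 20.3175.
Social marginal cost = private MC + MEC = 20.62 + 0.81q.
Set SMC = demand: 20.62 + 0.81q = 101.99 - 4.04q → q* = 16.7773.
Gap = |20.3175 − 16.7773| = 3.5402.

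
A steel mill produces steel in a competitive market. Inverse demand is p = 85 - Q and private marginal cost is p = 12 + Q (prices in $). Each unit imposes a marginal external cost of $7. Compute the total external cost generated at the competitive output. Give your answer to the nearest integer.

$256

Market equilibrium (private): 12 + Q = 85 - Q → Q_m = 36.5000.
Total external cost = MEC × Q_m = 7 × 36.5000 = 255.5000.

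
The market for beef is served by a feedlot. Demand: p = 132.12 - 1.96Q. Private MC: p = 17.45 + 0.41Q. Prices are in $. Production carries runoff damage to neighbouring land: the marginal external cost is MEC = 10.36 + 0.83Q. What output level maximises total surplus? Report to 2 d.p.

Social marginal cost = private MC + MEC = 27.81 + 1.24Q.
Set SMC = demand: 27.81 + 1.24Q = 132.12 - 1.96Q → Q* = 32.5969.

Q* = 32.60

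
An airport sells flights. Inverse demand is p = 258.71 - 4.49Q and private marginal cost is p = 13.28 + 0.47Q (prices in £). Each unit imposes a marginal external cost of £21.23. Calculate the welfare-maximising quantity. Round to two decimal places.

Q* = 45.20

Social marginal cost = private MC + MEC = 34.51 + 0.47Q.
Set SMC = demand: 34.51 + 0.47Q = 258.71 - 4.49Q → Q* = 45.2016.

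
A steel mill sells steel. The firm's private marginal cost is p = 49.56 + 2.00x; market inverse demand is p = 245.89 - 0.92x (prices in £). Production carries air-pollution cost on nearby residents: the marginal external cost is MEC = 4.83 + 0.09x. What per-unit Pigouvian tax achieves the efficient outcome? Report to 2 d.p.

Social marginal cost = private MC + MEC = 54.39 + 2.09x.
Set SMC = demand: 54.39 + 2.09x = 245.89 - 0.92x → x* = 63.6213.
The Pigouvian tax equals MEC at x*: 4.83 + 0.09×63.6213 = 10.5559.

tax = £10.56 per unit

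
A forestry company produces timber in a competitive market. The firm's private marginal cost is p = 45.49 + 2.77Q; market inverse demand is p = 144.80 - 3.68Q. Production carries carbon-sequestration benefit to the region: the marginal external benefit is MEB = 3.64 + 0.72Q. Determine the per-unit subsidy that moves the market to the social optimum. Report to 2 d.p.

subsidy = 16.58 per unit

Social marginal cost = private MC − MEB = 41.85 + 2.05Q.
Set SMC = demand: 41.85 + 2.05Q = 144.80 - 3.68Q → Q* = 17.9668.
The Pigouvian subsidy equals MEB at Q*: 3.64 + 0.72×17.9668 = 16.5761.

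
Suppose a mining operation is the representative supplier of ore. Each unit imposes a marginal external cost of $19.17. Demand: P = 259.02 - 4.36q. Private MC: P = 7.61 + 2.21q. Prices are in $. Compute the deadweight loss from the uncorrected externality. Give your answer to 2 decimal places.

DWL = $27.97

Market equilibrium (private): 7.61 + 2.21q = 259.02 - 4.36q → q_m = 38.2664.
Social marginal cost = private MC + MEC = 26.78 + 2.21q.
Set SMC = demand: 26.78 + 2.21q = 259.02 - 4.36q → q* = 35.3486.
The welfare-loss triangle has base |q_m − q*| and height MEC(q_m) (the vertical gap between SMC and demand is zero at q* and MEC at q_m).
DWL = ½ × 2.9178 × 19.1700 = 27.9671.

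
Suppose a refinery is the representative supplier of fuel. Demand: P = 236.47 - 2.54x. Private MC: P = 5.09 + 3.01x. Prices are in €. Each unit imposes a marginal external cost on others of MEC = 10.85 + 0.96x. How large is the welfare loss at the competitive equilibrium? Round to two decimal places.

DWL = €198.77

Market equilibrium (private): 5.09 + 3.01x = 236.47 - 2.54x → x_m = 41.6901.
Social marginal cost = private MC + MEC = 15.94 + 3.97x.
Set SMC = demand: 15.94 + 3.97x = 236.47 - 2.54x → x* = 33.8756.
Between x* and x_m the wedge SMC − demand runs linearly from 0 to MEC(x_m), so the loss is a triangle.
DWL = ½ × 7.8145 × 50.8725 = 198.7716.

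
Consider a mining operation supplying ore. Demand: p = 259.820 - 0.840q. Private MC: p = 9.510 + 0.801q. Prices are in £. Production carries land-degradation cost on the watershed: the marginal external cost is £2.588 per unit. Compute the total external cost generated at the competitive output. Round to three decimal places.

Market equilibrium (private): 9.510 + 0.801q = 259.820 - 0.840q → q_m = 152.5350.
Total external cost = MEC × q_m = 2.588 × 152.5350 = 394.7606.

£394.761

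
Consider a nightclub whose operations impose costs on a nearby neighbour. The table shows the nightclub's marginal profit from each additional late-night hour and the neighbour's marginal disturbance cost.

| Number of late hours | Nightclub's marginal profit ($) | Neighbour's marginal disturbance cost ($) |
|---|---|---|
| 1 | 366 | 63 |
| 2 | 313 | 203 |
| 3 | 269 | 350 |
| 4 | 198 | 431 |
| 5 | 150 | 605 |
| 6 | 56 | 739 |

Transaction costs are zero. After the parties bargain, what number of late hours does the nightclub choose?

2

Bargaining reaches the level where marginal profit last exceeds marginal disturbance cost.
That holds through level 2 (313 ≥ 203) but not at 3 (269 < 350).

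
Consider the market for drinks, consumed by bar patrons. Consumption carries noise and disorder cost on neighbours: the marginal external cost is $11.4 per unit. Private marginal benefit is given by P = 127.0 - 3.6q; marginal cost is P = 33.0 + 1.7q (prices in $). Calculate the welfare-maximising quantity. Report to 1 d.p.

Social marginal benefit = demand − MEC = 115.6 - 3.6q.
Set SMB = MC: 115.6 - 3.6q = 33.0 + 1.7q → q* = 15.5849.

q* = 15.6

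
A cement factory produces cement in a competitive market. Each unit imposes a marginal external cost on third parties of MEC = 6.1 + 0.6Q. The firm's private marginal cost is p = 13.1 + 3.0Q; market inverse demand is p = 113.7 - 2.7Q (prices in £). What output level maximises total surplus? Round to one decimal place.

Social marginal cost = private MC + MEC = 19.2 + 3.6Q.
Set SMC = demand: 19.2 + 3.6Q = 113.7 - 2.7Q → Q* = 15.0000.

Q* = 15.0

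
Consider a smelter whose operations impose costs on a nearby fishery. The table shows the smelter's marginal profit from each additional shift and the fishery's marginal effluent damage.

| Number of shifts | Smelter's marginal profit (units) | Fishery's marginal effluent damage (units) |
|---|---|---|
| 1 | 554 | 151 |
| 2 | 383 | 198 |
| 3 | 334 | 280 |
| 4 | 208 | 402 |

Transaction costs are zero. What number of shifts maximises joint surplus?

3

Bargaining reaches the level where marginal profit last exceeds marginal effluent damage.
That holds through level 3 (334 ≥ 280) but not at 4 (208 < 402).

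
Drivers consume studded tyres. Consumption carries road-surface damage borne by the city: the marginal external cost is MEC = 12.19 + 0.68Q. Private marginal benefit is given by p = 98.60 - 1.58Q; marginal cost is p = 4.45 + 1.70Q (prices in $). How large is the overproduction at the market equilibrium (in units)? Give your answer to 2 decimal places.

8.01 units

Market equilibrium (private): 4.45 + 1.70Q = 98.60 - 1.58Q → Q_m = 28.7043.
Social marginal benefit = demand − MEC = 86.41 - 2.26Q.
Set SMB = MC: 86.41 - 2.26Q = 4.45 + 1.70Q → Q* = 20.6970.
Gap = |28.7043 − 20.6970| = 8.0073.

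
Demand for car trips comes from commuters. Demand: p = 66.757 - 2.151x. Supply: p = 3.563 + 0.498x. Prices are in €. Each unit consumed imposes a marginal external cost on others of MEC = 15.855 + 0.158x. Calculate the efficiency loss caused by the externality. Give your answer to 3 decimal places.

Market equilibrium (private): 3.563 + 0.498x = 66.757 - 2.151x → x_m = 23.8558.
Social marginal benefit = demand − MEC = 50.902 - 2.309x.
Set SMB = MC: 50.902 - 2.309x = 3.563 + 0.498x → x* = 16.8646.
Height of the DWL triangle at x_m is MC(x_m) − SMB(x_m) = MEC(x_m) = 19.6242.
DWL = ½ × 6.9912 × 19.6242 = 68.5984.

DWL = €68.598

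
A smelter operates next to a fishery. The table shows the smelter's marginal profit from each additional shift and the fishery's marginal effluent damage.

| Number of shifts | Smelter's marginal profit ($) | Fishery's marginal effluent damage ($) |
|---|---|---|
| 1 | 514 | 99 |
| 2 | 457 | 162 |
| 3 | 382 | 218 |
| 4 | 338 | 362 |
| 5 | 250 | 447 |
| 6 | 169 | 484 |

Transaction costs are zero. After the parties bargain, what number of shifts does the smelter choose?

3

Bargaining reaches the level where marginal profit last exceeds marginal effluent damage.
That holds through level 3 (382 ≥ 218) but not at 4 (338 < 362).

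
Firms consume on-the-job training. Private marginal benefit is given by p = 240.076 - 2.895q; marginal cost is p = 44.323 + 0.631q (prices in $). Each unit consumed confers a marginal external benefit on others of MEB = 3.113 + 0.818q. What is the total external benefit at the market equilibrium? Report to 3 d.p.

$1433.419

Market equilibrium (private): 44.323 + 0.631q = 240.076 - 2.895q → q_m = 55.5170.
Total external benefit = ∫₀^{q_m} (3.113 + 0.818q) dq = 3.113×55.5170 + ½×0.818×55.5170² = 1433.4186.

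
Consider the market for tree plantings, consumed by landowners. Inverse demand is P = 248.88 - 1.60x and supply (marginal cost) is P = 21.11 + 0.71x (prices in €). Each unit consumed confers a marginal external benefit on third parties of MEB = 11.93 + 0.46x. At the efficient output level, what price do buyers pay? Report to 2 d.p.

Social marginal benefit = demand + MEB = 260.81 - 1.14x.
Set SMB = MC: 260.81 - 1.14x = 21.11 + 0.71x → x* = 129.5676.
Consumer price on the demand curve at x*: 248.88 − 1.60×129.5676 = 41.5718.

P = €41.57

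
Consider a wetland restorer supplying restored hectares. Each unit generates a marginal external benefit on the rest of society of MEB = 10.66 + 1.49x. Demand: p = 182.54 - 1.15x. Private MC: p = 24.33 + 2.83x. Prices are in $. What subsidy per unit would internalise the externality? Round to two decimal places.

subsidy = $111.71 per unit

Social marginal cost = private MC − MEB = 13.67 + 1.34x.
Set SMC = demand: 13.67 + 1.34x = 182.54 - 1.15x → x* = 67.8193.
The Pigouvian subsidy equals MEB at x*: 10.66 + 1.49×67.8193 = 111.7108.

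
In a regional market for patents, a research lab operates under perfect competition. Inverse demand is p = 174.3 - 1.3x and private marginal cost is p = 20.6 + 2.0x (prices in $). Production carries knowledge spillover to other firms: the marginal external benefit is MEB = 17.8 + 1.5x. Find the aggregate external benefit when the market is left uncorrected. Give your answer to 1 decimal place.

$2456.0

Market equilibrium (private): 20.6 + 2.0x = 174.3 - 1.3x → x_m = 46.5758.
Total external benefit = ∫₀^{x_m} (17.8 + 1.5x) dx = 17.8×46.5758 + ½×1.5×46.5758² = 2456.0281.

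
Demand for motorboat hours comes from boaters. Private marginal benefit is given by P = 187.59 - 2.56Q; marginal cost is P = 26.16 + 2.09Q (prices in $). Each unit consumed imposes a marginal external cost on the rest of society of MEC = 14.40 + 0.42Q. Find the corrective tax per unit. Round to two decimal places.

tax = $26.58 per unit

Social marginal benefit = demand − MEC = 173.19 - 2.98Q.
Set SMB = MC: 173.19 - 2.98Q = 26.16 + 2.09Q → Q* = 29.0000.
The Pigouvian tax equals MEC at Q*: 14.40 + 0.42×29.0000 = 26.5800.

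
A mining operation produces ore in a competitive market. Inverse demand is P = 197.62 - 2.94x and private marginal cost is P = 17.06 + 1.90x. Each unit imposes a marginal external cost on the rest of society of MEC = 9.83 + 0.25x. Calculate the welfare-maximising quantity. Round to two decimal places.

x* = 33.54

Social marginal cost = private MC + MEC = 26.89 + 2.15x.
Set SMC = demand: 26.89 + 2.15x = 197.62 - 2.94x → x* = 33.5422.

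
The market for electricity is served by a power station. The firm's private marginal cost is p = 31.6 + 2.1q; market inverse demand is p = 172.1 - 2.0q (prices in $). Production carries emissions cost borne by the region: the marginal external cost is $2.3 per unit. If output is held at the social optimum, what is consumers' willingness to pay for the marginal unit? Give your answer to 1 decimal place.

P = $104.7

Social marginal cost = private MC + MEC = 33.9 + 2.1q.
Set SMC = demand: 33.9 + 2.1q = 172.1 - 2.0q → q* = 33.7073.
Consumer price on the demand curve at q*: 172.1 − 2.0×33.7073 = 104.6854.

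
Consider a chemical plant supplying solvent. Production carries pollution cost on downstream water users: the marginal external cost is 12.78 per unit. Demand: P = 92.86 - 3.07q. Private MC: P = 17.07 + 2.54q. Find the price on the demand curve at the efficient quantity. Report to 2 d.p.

P = 58.38

Social marginal cost = private MC + MEC = 29.85 + 2.54q.
Set SMC = demand: 29.85 + 2.54q = 92.86 - 3.07q → q* = 11.2317.
Consumer price on the demand curve at q*: 92.86 − 3.07×11.2317 = 58.3787.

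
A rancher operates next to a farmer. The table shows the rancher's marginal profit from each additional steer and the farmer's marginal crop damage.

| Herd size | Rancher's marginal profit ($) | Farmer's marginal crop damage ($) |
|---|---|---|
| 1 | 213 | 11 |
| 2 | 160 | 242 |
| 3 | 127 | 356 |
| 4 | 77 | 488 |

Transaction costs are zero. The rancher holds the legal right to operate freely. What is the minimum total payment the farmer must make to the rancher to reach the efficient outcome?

$364

Left alone the rancher would choose level 4 (marginal profit stays positive).
Efficient level: k* = 1 (marginal profit ≥ marginal crop damage through 1).
The farmer must at least cover the rancher's forgone profit from cutting 4→1: 160 + 127 + 77 = 364.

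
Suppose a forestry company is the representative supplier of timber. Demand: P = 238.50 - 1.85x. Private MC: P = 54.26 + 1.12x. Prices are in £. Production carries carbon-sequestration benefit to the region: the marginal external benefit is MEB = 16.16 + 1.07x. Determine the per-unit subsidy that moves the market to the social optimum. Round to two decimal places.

Social marginal cost = private MC − MEB = 38.10 + 0.05x.
Set SMC = demand: 38.10 + 0.05x = 238.50 - 1.85x → x* = 105.4737.
The Pigouvian subsidy equals MEB at x*: 16.16 + 1.07×105.4737 = 129.0169.

subsidy = £129.02 per unit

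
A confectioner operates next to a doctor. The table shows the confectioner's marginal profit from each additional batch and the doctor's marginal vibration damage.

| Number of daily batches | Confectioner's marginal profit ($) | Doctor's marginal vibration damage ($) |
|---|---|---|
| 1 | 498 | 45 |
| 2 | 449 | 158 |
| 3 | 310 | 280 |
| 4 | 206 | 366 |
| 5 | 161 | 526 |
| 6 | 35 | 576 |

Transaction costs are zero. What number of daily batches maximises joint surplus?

Bargaining reaches the level where marginal profit last exceeds marginal vibration damage.
That holds through level 3 (310 ≥ 280) but not at 4 (206 < 366).

3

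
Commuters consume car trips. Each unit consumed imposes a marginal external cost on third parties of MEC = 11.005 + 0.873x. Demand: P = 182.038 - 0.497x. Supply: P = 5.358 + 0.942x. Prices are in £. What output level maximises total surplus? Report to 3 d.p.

Social marginal benefit = demand − MEC = 171.033 - 1.370x.
Set SMB = MC: 171.033 - 1.370x = 5.358 + 0.942x → x* = 71.6587.

x* = 71.659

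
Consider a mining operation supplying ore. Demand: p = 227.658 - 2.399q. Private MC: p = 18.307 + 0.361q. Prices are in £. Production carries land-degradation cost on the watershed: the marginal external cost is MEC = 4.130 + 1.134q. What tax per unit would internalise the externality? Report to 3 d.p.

Social marginal cost = private MC + MEC = 22.437 + 1.495q.
Set SMC = demand: 22.437 + 1.495q = 227.658 - 2.399q → q* = 52.7018.
The Pigouvian tax equals MEC at q*: 4.130 + 1.134×52.7018 = 63.8938.

tax = £63.894 per unit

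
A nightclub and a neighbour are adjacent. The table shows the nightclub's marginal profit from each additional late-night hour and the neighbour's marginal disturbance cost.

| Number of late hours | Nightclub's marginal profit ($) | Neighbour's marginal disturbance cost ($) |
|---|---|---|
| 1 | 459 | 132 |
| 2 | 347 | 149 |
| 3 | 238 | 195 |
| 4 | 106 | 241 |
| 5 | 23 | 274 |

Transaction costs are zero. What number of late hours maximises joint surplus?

Bargaining reaches the level where marginal profit last exceeds marginal disturbance cost.
That holds through level 3 (238 ≥ 195) but not at 4 (106 < 241).

3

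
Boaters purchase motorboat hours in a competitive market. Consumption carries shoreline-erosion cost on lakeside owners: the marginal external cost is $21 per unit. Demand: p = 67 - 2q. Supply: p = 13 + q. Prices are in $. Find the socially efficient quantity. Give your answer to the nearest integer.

Social marginal benefit = demand − MEC = 46 - 2q.
Set SMB = MC: 46 - 2q = 13 + q → q* = 11.0000.

q* = 11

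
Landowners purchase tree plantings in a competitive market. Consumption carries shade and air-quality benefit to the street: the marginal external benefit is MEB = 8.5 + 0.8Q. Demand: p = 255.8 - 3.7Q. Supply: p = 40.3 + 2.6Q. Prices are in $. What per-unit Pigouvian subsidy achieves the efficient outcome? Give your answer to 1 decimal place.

subsidy = $41.1 per unit

Social marginal benefit = demand + MEB = 264.3 - 2.9Q.
Set SMB = MC: 264.3 - 2.9Q = 40.3 + 2.6Q → Q* = 40.7273.
The Pigouvian subsidy equals MEB at Q*: 8.5 + 0.8×40.7273 = 41.0818.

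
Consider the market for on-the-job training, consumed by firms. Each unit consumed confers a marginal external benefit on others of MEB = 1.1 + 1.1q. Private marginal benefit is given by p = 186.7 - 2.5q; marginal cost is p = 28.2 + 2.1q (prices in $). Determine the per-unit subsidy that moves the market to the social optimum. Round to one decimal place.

subsidy = $51.3 per unit

Social marginal benefit = demand + MEB = 187.8 - 1.4q.
Set SMB = MC: 187.8 - 1.4q = 28.2 + 2.1q → q* = 45.6000.
The Pigouvian subsidy equals MEB at q*: 1.1 + 1.1×45.6000 = 51.2600.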